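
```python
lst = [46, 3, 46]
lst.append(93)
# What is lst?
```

[46, 3, 46, 93]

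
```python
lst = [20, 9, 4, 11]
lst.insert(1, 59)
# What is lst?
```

[20, 59, 9, 4, 11]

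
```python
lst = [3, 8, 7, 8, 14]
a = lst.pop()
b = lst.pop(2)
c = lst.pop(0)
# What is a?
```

After line 1: lst = [3, 8, 7, 8, 14]
After line 2 (pop() -> a = 14): lst = [3, 8, 7, 8]
After line 3 (pop(2) -> b = 7): lst = [3, 8, 8]
After line 4 (pop(0) -> c = 3): lst = [8, 8]

14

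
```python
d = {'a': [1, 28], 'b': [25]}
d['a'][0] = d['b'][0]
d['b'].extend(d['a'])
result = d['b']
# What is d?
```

After line 1: d = {'a': [1, 28], 'b': [25]}
After line 2 (a[0] = b[0] = 25): d = {'a': [25, 28], 'b': [25]}
After line 3 (b.extend(a) appends [25, 28]): d = {'a': [25, 28], 'b': [25, 25, 28]}
After line 4: result = d['b'] = [25, 25, 28]

{'a': [25, 28], 'b': [25, 25, 28]}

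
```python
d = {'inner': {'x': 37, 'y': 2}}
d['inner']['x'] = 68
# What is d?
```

After line 1: d = {'inner': {'x': 37, 'y': 2}}
After line 2 (inner x overwritten): d = {'inner': {'x': 68, 'y': 2}}

{'inner': {'x': 68, 'y': 2}}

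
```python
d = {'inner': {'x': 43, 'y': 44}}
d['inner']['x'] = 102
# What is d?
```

After line 1: d = {'inner': {'x': 43, 'y': 44}}
After line 2 (inner x overwritten): d = {'inner': {'x': 102, 'y': 44}}

{'inner': {'x': 102, 'y': 44}}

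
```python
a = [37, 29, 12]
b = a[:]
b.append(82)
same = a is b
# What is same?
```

After line 1: a = [37, 29, 12]
After line 2 (b = a[:] is a shallow copy, new object): a = [37, 29, 12], b = [37, 29, 12]
After line 3 (append only mutates b): a = [37, 29, 12], b = [37, 29, 12, 82]
After line 4 (same = a is b; different objects -> False): same = False

False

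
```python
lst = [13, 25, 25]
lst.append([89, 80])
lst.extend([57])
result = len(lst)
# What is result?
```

After line 1: lst = [13, 25, 25]
After line 2 (append adds [89, 80] as single element): lst = [13, 25, 25, [89, 80]]
After line 3 (extend unpacks [57], adds 57): lst = [13, 25, 25, [89, 80], 57]
After line 4: result = len(lst) = 5

5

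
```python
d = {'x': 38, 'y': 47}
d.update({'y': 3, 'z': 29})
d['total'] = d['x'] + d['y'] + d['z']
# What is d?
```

After line 1: d = {'x': 38, 'y': 47}
After line 2 (y overwritten, z added): d = {'x': 38, 'y': 3, 'z': 29}
After line 3 (total = 38 + 3 + 29 = 70): d = {'x': 38, 'y': 3, 'z': 29, 'total': 70}

{'x': 38, 'y': 3, 'z': 29, 'total': 70}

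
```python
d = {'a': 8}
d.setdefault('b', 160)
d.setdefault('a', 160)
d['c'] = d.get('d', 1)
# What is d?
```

After line 1: d = {'a': 8}
After line 2 (setdefault adds 'b'=160): d = {'a': 8, 'b': 160}
After line 3 (setdefault 'a' no-op, already exists): d = {'a': 8, 'b': 160}
After line 4 (get('d', 1) returns default since 'd' not in d): d = {'a': 8, 'b': 160, 'c': 1}

{'a': 8, 'b': 160, 'c': 1}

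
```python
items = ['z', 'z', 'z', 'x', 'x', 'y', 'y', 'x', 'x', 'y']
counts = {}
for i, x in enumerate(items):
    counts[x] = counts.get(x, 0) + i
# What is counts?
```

Initial: counts = {}, items = ['z', 'z', 'z', 'x', 'x', 'y', 'y', 'x', 'x', 'y']
i=0, x='z': counts = {'z': 0}
i=1, x='z': counts = {'z': 1}
i=2, x='z': counts = {'z': 3}
i=3, x='x': counts = {'z': 3, 'x': 3}
i=4, x='x': counts = {'z': 3, 'x': 7}
i=5, x='y': counts = {'z': 3, 'x': 7, 'y': 5}
i=6, x='y': counts = {'z': 3, 'x': 7, 'y': 11}
i=7, x='x': counts = {'z': 3, 'x': 14, 'y': 11}
i=8, x='x': counts = {'z': 3, 'x': 22, 'y': 11}
i=9, x='y': counts = {'z': 3, 'x': 22, 'y': 20}

{'z': 3, 'x': 22, 'y': 20}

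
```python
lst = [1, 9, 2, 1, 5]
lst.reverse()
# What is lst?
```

[5, 1, 2, 9, 1]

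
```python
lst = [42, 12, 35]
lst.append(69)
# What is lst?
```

[42, 12, 35, 69]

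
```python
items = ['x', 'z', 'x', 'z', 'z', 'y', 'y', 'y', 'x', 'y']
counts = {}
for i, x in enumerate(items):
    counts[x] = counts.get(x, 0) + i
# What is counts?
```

Initial: counts = {}, items = ['x', 'z', 'x', 'z', 'z', 'y', 'y', 'y', 'x', 'y']
i=0, x='x': counts = {'x': 0}
i=1, x='z': counts = {'x': 0, 'z': 1}
i=2, x='x': counts = {'x': 2, 'z': 1}
i=3, x='z': counts = {'x': 2, 'z': 4}
i=4, x='z': counts = {'x': 2, 'z': 8}
i=5, x='y': counts = {'x': 2, 'z': 8, 'y': 5}
i=6, x='y': counts = {'x': 2, 'z': 8, 'y': 11}
i=7, x='y': counts = {'x': 2, 'z': 8, 'y': 18}
i=8, x='x': counts = {'x': 10, 'z': 8, 'y': 18}
i=9, x='y': counts = {'x': 10, 'z': 8, 'y': 27}

{'x': 10, 'z': 8, 'y': 27}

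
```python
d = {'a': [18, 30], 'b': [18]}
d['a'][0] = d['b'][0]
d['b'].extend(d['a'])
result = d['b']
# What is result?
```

After line 1: d = {'a': [18, 30], 'b': [18]}
After line 2 (a[0] = b[0] = 18): d = {'a': [18, 30], 'b': [18]}
After line 3 (b.extend(a) appends [18, 30]): d = {'a': [18, 30], 'b': [18, 18, 30]}
After line 4: result = d['b'] = [18, 18, 30]

[18, 18, 30]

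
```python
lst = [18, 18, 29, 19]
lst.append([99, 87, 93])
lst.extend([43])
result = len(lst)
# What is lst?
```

After line 1: lst = [18, 18, 29, 19]
After line 2 (append adds [99, 87, 93] as single element): lst = [18, 18, 29, 19, [99, 87, 93]]
After line 3 (extend unpacks [43], adds 43): lst = [18, 18, 29, 19, [99, 87, 93], 43]
After line 4: result = len(lst) = 6

[18, 18, 29, 19, [99, 87, 93], 43]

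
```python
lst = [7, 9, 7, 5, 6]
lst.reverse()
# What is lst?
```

[6, 5, 7, 9, 7]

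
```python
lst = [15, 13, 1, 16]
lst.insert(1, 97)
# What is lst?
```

[15, 97, 13, 1, 16]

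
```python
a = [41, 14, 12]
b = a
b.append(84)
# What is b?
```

After line 1: a = [41, 14, 12]
After line 2 (b = a is an alias, same object): a = [41, 14, 12], b = [41, 14, 12]
After line 3 (b.append mutates the shared list): a = [41, 14, 12, 84], b = [41, 14, 12, 84]

[41, 14, 12, 84]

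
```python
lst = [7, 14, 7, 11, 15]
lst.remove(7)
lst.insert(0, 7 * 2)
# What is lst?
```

After line 1: lst = [7, 14, 7, 11, 15]
After line 2 (remove first 7): lst = [14, 7, 11, 15]
After line 3 (insert 14 at index 0): lst = [14, 14, 7, 11, 15]

[14, 14, 7, 11, 15]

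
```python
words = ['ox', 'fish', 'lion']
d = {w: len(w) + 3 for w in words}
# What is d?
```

{'ox': 5, 'fish': 7, 'lion': 7}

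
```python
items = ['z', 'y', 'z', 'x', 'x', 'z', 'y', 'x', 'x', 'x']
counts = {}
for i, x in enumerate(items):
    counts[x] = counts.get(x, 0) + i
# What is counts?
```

Initial: counts = {}, items = ['z', 'y', 'z', 'x', 'x', 'z', 'y', 'x', 'x', 'x']
i=0, x='z': counts = {'z': 0}
i=1, x='y': counts = {'z': 0, 'y': 1}
i=2, x='z': counts = {'z': 2, 'y': 1}
i=3, x='x': counts = {'z': 2, 'y': 1, 'x': 3}
i=4, x='x': counts = {'z': 2, 'y': 1, 'x': 7}
i=5, x='z': counts = {'z': 7, 'y': 1, 'x': 7}
i=6, x='y': counts = {'z': 7, 'y': 7, 'x': 7}
i=7, x='x': counts = {'z': 7, 'y': 7, 'x': 14}
i=8, x='x': counts = {'z': 7, 'y': 7, 'x': 22}
i=9, x='x': counts = {'z': 7, 'y': 7, 'x': 31}

{'z': 7, 'y': 7, 'x': 31}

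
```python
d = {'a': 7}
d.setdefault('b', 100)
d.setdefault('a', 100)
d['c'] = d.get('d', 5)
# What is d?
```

After line 1: d = {'a': 7}
After line 2 (setdefault adds 'b'=100): d = {'a': 7, 'b': 100}
After line 3 (setdefault 'a' no-op, already exists): d = {'a': 7, 'b': 100}
After line 4 (get('d', 5) returns default since 'd' not in d): d = {'a': 7, 'b': 100, 'c': 5}

{'a': 7, 'b': 100, 'c': 5}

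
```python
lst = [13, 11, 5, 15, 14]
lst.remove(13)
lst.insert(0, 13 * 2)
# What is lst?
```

After line 1: lst = [13, 11, 5, 15, 14]
After line 2 (remove first 13): lst = [11, 5, 15, 14]
After line 3 (insert 26 at index 0): lst = [26, 11, 5, 15, 14]

[26, 11, 5, 15, 14]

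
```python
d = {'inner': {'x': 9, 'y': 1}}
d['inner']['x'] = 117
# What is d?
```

After line 1: d = {'inner': {'x': 9, 'y': 1}}
After line 2 (inner x overwritten): d = {'inner': {'x': 117, 'y': 1}}

{'inner': {'x': 117, 'y': 1}}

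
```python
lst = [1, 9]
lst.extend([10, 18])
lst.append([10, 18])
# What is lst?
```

After line 1: lst = [1, 9]
After line 2 (extend unpacks [10, 18]): lst = [1, 9, 10, 18]
After line 3 (append adds [10, 18] as single element): lst = [1, 9, 10, 18, [10, 18]]

[1, 9, 10, 18, [10, 18]]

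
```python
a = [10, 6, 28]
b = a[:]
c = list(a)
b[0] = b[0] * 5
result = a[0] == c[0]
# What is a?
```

After line 1: a = [10, 6, 28]
After line 2 (b = a[:], copy): a = [10, 6, 28], b = [10, 6, 28]
After line 3 (c = list(a) is a copy, new object): c = [10, 6, 28]
After line 4 (b[0] = 10 * 5 = 50; only b mutates (copy)): a = [10, 6, 28], b = [50, 6, 28], c = [10, 6, 28]
After line 5 (a[0] = 10, c[0] = 10; result = True)

[10, 6, 28]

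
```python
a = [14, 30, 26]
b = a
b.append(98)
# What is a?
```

After line 1: a = [14, 30, 26]
After line 2 (b = a is an alias, same object): a = [14, 30, 26], b = [14, 30, 26]
After line 3 (b.append mutates the shared list): a = [14, 30, 26, 98], b = [14, 30, 26, 98]

[14, 30, 26, 98]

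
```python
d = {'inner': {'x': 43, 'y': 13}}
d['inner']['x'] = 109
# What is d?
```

After line 1: d = {'inner': {'x': 43, 'y': 13}}
After line 2 (inner x overwritten): d = {'inner': {'x': 109, 'y': 13}}

{'inner': {'x': 109, 'y': 13}}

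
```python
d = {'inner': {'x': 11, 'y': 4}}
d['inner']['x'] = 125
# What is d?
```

After line 1: d = {'inner': {'x': 11, 'y': 4}}
After line 2 (inner x overwritten): d = {'inner': {'x': 125, 'y': 4}}

{'inner': {'x': 125, 'y': 4}}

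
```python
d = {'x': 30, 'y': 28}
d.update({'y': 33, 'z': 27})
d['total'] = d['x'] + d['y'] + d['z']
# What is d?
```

After line 1: d = {'x': 30, 'y': 28}
After line 2 (y overwritten, z added): d = {'x': 30, 'y': 33, 'z': 27}
After line 3 (total = 30 + 33 + 27 = 90): d = {'x': 30, 'y': 33, 'z': 27, 'total': 90}

{'x': 30, 'y': 33, 'z': 27, 'total': 90}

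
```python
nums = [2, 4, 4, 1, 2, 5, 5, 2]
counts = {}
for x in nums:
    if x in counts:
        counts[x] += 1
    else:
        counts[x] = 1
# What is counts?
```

Initial: counts = {}, nums = [2, 4, 4, 1, 2, 5, 5, 2]
See 2: counts = {2: 1}
See 4: counts = {2: 1, 4: 1}
See 4: counts = {2: 1, 4: 2}
See 1: counts = {2: 1, 4: 2, 1: 1}
See 2: counts = {2: 2, 4: 2, 1: 1}
See 5: counts = {2: 2, 4: 2, 1: 1, 5: 1}
See 5: counts = {2: 2, 4: 2, 1: 1, 5: 2}
See 2: counts = {2: 3, 4: 2, 1: 1, 5: 2}

{2: 3, 4: 2, 1: 1, 5: 2}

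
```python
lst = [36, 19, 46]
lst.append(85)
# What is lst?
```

[36, 19, 46, 85]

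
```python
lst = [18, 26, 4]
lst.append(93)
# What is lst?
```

[18, 26, 4, 93]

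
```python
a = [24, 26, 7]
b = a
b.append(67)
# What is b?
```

After line 1: a = [24, 26, 7]
After line 2 (b = a is an alias, same object): a = [24, 26, 7], b = [24, 26, 7]
After line 3 (b.append mutates the shared list): a = [24, 26, 7, 67], b = [24, 26, 7, 67]

[24, 26, 7, 67]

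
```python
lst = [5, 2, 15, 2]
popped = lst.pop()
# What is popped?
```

2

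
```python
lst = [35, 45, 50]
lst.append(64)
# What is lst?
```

[35, 45, 50, 64]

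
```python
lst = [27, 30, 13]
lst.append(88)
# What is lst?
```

[27, 30, 13, 88]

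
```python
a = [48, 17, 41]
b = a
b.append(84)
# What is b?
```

After line 1: a = [48, 17, 41]
After line 2 (b = a is an alias, same object): a = [48, 17, 41], b = [48, 17, 41]
After line 3 (b.append mutates the shared list): a = [48, 17, 41, 84], b = [48, 17, 41, 84]

[48, 17, 41, 84]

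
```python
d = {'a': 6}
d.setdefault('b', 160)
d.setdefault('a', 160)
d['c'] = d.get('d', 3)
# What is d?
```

After line 1: d = {'a': 6}
After line 2 (setdefault adds 'b'=160): d = {'a': 6, 'b': 160}
After line 3 (setdefault 'a' no-op, already exists): d = {'a': 6, 'b': 160}
After line 4 (get('d', 3) returns default since 'd' not in d): d = {'a': 6, 'b': 160, 'c': 3}

{'a': 6, 'b': 160, 'c': 3}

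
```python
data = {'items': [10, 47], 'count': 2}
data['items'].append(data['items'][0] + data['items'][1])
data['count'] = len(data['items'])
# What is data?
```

After line 1: data = {'items': [10, 47], 'count': 2}
After line 2 (append 10 + 47 = 57): data = {'items': [10, 47, 57], 'count': 2}
After line 3 (count = len(items) = 3): data = {'items': [10, 47, 57], 'count': 3}

{'items': [10, 47, 57], 'count': 3}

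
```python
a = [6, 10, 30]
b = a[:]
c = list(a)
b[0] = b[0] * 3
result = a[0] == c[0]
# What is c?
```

After line 1: a = [6, 10, 30]
After line 2 (b = a[:], copy): a = [6, 10, 30], b = [6, 10, 30]
After line 3 (c = list(a) is a copy, new object): c = [6, 10, 30]
After line 4 (b[0] = 6 * 3 = 18; only b mutates (copy)): a = [6, 10, 30], b = [18, 10, 30], c = [6, 10, 30]
After line 5 (a[0] = 6, c[0] = 6; result = True)

[6, 10, 30]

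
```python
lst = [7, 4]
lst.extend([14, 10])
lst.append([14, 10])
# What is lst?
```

After line 1: lst = [7, 4]
After line 2 (extend unpacks [14, 10]): lst = [7, 4, 14, 10]
After line 3 (append adds [14, 10] as single element): lst = [7, 4, 14, 10, [14, 10]]

[7, 4, 14, 10, [14, 10]]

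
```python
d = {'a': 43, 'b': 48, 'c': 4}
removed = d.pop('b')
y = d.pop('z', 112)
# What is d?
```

After line 1: d = {'a': 43, 'b': 48, 'c': 4}
After line 2 (pop 'b' returns 48): d = {'a': 43, 'c': 4}, removed = 48
After line 3 (pop 'z' missing, returns default 112): d = {'a': 43, 'c': 4}, y = 112

{'a': 43, 'c': 4}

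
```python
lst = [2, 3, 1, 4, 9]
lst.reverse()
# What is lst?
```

[9, 4, 1, 3, 2]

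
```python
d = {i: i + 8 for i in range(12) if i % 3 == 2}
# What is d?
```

{2: 10, 5: 13, 8: 16, 11: 19}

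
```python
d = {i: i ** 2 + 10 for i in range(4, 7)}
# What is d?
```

{4: 26, 5: 35, 6: 46}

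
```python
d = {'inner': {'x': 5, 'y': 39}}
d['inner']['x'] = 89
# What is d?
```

After line 1: d = {'inner': {'x': 5, 'y': 39}}
After line 2 (inner x overwritten): d = {'inner': {'x': 89, 'y': 39}}

{'inner': {'x': 89, 'y': 39}}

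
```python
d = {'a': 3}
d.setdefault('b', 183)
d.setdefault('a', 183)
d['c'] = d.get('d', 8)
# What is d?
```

After line 1: d = {'a': 3}
After line 2 (setdefault adds 'b'=183): d = {'a': 3, 'b': 183}
After line 3 (setdefault 'a' no-op, already exists): d = {'a': 3, 'b': 183}
After line 4 (get('d', 8) returns default since 'd' not in d): d = {'a': 3, 'b': 183, 'c': 8}

{'a': 3, 'b': 183, 'c': 8}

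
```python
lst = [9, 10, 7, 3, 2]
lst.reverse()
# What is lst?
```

[2, 3, 7, 10, 9]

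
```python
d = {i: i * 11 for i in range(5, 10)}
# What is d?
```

{5: 55, 6: 66, 7: 77, 8: 88, 9: 99}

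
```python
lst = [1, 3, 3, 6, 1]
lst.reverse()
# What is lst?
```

[1, 6, 3, 3, 1]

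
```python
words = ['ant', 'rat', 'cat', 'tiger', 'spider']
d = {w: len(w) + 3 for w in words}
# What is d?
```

{'ant': 6, 'rat': 6, 'cat': 6, 'tiger': 8, 'spider': 9}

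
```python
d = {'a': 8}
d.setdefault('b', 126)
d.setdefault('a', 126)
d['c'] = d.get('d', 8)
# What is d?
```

After line 1: d = {'a': 8}
After line 2 (setdefault adds 'b'=126): d = {'a': 8, 'b': 126}
After line 3 (setdefault 'a' no-op, already exists): d = {'a': 8, 'b': 126}
After line 4 (get('d', 8) returns default since 'd' not in d): d = {'a': 8, 'b': 126, 'c': 8}

{'a': 8, 'b': 126, 'c': 8}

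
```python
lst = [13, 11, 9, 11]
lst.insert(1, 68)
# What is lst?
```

[13, 68, 11, 9, 11]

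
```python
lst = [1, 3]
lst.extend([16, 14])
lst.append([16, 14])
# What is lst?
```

After line 1: lst = [1, 3]
After line 2 (extend unpacks [16, 14]): lst = [1, 3, 16, 14]
After line 3 (append adds [16, 14] as single element): lst = [1, 3, 16, 14, [16, 14]]

[1, 3, 16, 14, [16, 14]]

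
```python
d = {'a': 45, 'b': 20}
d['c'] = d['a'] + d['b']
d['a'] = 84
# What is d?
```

After line 1: d = {'a': 45, 'b': 20}
After line 2 (d['c'] = 45 + 20): d = {'a': 45, 'b': 20, 'c': 65}
After line 3: d = {'a': 84, 'b': 20, 'c': 65}

{'a': 84, 'b': 20, 'c': 65}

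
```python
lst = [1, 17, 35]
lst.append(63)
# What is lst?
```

[1, 17, 35, 63]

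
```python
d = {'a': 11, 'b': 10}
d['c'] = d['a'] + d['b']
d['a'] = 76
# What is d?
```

After line 1: d = {'a': 11, 'b': 10}
After line 2 (d['c'] = 11 + 10): d = {'a': 11, 'b': 10, 'c': 21}
After line 3: d = {'a': 76, 'b': 10, 'c': 21}

{'a': 76, 'b': 10, 'c': 21}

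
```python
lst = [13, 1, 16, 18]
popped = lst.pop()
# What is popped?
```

18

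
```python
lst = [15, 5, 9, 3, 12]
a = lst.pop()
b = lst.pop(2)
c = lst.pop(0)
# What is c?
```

After line 1: lst = [15, 5, 9, 3, 12]
After line 2 (pop() -> a = 12): lst = [15, 5, 9, 3]
After line 3 (pop(2) -> b = 9): lst = [15, 5, 3]
After line 4 (pop(0) -> c = 15): lst = [5, 3]

15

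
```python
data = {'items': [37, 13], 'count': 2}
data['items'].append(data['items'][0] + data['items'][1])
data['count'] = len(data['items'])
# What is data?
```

After line 1: data = {'items': [37, 13], 'count': 2}
After line 2 (append 37 + 13 = 50): data = {'items': [37, 13, 50], 'count': 2}
After line 3 (count = len(items) = 3): data = {'items': [37, 13, 50], 'count': 3}

{'items': [37, 13, 50], 'count': 3}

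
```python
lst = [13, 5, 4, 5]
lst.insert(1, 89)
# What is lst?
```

[13, 89, 5, 4, 5]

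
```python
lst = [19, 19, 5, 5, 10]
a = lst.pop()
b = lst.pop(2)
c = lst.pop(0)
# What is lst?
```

After line 1: lst = [19, 19, 5, 5, 10]
After line 2 (pop() -> a = 10): lst = [19, 19, 5, 5]
After line 3 (pop(2) -> b = 5): lst = [19, 19, 5]
After line 4 (pop(0) -> c = 19): lst = [19, 5]

[19, 5]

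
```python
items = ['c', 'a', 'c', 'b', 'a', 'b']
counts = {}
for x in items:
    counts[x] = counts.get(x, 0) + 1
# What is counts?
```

Initial: counts = {}, items = ['c', 'a', 'c', 'b', 'a', 'b']
See 'c': counts = {'c': 1}
See 'a': counts = {'c': 1, 'a': 1}
See 'c': counts = {'c': 2, 'a': 1}
See 'b': counts = {'c': 2, 'a': 1, 'b': 1}
See 'a': counts = {'c': 2, 'a': 2, 'b': 1}
See 'b': counts = {'c': 2, 'a': 2, 'b': 2}

{'c': 2, 'a': 2, 'b': 2}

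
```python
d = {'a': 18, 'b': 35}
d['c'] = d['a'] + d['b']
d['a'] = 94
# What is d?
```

After line 1: d = {'a': 18, 'b': 35}
After line 2 (d['c'] = 18 + 35): d = {'a': 18, 'b': 35, 'c': 53}
After line 3: d = {'a': 94, 'b': 35, 'c': 53}

{'a': 94, 'b': 35, 'c': 53}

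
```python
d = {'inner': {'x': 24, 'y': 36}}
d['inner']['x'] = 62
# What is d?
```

After line 1: d = {'inner': {'x': 24, 'y': 36}}
After line 2 (inner x overwritten): d = {'inner': {'x': 62, 'y': 36}}

{'inner': {'x': 62, 'y': 36}}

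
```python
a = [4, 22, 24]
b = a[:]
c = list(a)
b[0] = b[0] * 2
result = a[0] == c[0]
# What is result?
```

After line 1: a = [4, 22, 24]
After line 2 (b = a[:], copy): a = [4, 22, 24], b = [4, 22, 24]
After line 3 (c = list(a) is a copy, new object): c = [4, 22, 24]
After line 4 (b[0] = 4 * 2 = 8; only b mutates (copy)): a = [4, 22, 24], b = [8, 22, 24], c = [4, 22, 24]
After line 5 (a[0] = 4, c[0] = 4; result = True)

True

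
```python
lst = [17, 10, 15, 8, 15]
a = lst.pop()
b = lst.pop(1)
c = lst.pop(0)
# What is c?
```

After line 1: lst = [17, 10, 15, 8, 15]
After line 2 (pop() -> a = 15): lst = [17, 10, 15, 8]
After line 3 (pop(1) -> b = 10): lst = [17, 15, 8]
After line 4 (pop(0) -> c = 17): lst = [15, 8]

17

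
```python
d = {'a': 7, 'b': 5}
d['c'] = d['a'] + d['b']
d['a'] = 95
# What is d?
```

After line 1: d = {'a': 7, 'b': 5}
After line 2 (d['c'] = 7 + 5): d = {'a': 7, 'b': 5, 'c': 12}
After line 3: d = {'a': 95, 'b': 5, 'c': 12}

{'a': 95, 'b': 5, 'c': 12}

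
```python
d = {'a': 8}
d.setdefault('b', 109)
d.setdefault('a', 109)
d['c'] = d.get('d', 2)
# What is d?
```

After line 1: d = {'a': 8}
After line 2 (setdefault adds 'b'=109): d = {'a': 8, 'b': 109}
After line 3 (setdefault 'a' no-op, already exists): d = {'a': 8, 'b': 109}
After line 4 (get('d', 2) returns default since 'd' not in d): d = {'a': 8, 'b': 109, 'c': 2}

{'a': 8, 'b': 109, 'c': 2}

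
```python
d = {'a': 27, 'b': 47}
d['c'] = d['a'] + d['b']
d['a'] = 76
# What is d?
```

After line 1: d = {'a': 27, 'b': 47}
After line 2 (d['c'] = 27 + 47): d = {'a': 27, 'b': 47, 'c': 74}
After line 3: d = {'a': 76, 'b': 47, 'c': 74}

{'a': 76, 'b': 47, 'c': 74}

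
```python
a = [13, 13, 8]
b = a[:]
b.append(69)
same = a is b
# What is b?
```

After line 1: a = [13, 13, 8]
After line 2 (b = a[:] is a shallow copy, new object): a = [13, 13, 8], b = [13, 13, 8]
After line 3 (append only mutates b): a = [13, 13, 8], b = [13, 13, 8, 69]
After line 4 (same = a is b; different objects -> False): same = False

[13, 13, 8, 69]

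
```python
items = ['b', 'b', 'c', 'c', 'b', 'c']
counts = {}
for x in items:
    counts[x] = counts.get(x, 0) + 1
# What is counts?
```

Initial: counts = {}, items = ['b', 'b', 'c', 'c', 'b', 'c']
See 'b': counts = {'b': 1}
See 'b': counts = {'b': 2}
See 'c': counts = {'b': 2, 'c': 1}
See 'c': counts = {'b': 2, 'c': 2}
See 'b': counts = {'b': 3, 'c': 2}
See 'c': counts = {'b': 3, 'c': 3}

{'b': 3, 'c': 3}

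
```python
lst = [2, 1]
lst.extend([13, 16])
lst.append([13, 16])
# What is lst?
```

After line 1: lst = [2, 1]
After line 2 (extend unpacks [13, 16]): lst = [2, 1, 13, 16]
After line 3 (append adds [13, 16] as single element): lst = [2, 1, 13, 16, [13, 16]]

[2, 1, 13, 16, [13, 16]]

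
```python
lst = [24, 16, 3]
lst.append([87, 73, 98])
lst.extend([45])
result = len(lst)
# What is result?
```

After line 1: lst = [24, 16, 3]
After line 2 (append adds [87, 73, 98] as single element): lst = [24, 16, 3, [87, 73, 98]]
After line 3 (extend unpacks [45], adds 45): lst = [24, 16, 3, [87, 73, 98], 45]
After line 4: result = len(lst) = 5

5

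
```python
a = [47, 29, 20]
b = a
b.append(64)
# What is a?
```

After line 1: a = [47, 29, 20]
After line 2 (b = a is an alias, same object): a = [47, 29, 20], b = [47, 29, 20]
After line 3 (b.append mutates the shared list): a = [47, 29, 20, 64], b = [47, 29, 20, 64]

[47, 29, 20, 64]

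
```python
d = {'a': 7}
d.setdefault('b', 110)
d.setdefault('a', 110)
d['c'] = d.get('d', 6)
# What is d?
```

After line 1: d = {'a': 7}
After line 2 (setdefault adds 'b'=110): d = {'a': 7, 'b': 110}
After line 3 (setdefault 'a' no-op, already exists): d = {'a': 7, 'b': 110}
After line 4 (get('d', 6) returns default since 'd' not in d): d = {'a': 7, 'b': 110, 'c': 6}

{'a': 7, 'b': 110, 'c': 6}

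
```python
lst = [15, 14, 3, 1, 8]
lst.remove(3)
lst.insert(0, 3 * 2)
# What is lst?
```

After line 1: lst = [15, 14, 3, 1, 8]
After line 2 (remove first 3): lst = [15, 14, 1, 8]
After line 3 (insert 6 at index 0): lst = [6, 15, 14, 1, 8]

[6, 15, 14, 1, 8]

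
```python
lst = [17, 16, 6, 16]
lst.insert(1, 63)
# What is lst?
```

[17, 63, 16, 6, 16]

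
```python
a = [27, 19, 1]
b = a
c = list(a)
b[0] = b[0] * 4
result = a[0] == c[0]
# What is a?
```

After line 1: a = [27, 19, 1]
After line 2 (b = a, alias): a = [27, 19, 1], b = [27, 19, 1]
After line 3 (c = list(a) is a copy, new object): c = [27, 19, 1]
After line 4 (b[0] = 27 * 4 = 108; mutates shared a/b): a = b = [108, 19, 1], c = [27, 19, 1]
After line 5 (a[0] = 108, c[0] = 27; result = False)

[108, 19, 1]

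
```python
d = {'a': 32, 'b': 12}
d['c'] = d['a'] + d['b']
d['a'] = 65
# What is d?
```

After line 1: d = {'a': 32, 'b': 12}
After line 2 (d['c'] = 32 + 12): d = {'a': 32, 'b': 12, 'c': 44}
After line 3: d = {'a': 65, 'b': 12, 'c': 44}

{'a': 65, 'b': 12, 'c': 44}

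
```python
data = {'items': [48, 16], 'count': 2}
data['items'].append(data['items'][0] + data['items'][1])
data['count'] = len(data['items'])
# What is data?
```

After line 1: data = {'items': [48, 16], 'count': 2}
After line 2 (append 48 + 16 = 64): data = {'items': [48, 16, 64], 'count': 2}
After line 3 (count = len(items) = 3): data = {'items': [48, 16, 64], 'count': 3}

{'items': [48, 16, 64], 'count': 3}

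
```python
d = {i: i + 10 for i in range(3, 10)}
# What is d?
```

{3: 13, 4: 14, 5: 15, 6: 16, 7: 17, 8: 18, 9: 19}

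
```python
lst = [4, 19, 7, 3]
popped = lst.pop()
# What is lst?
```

[4, 19, 7]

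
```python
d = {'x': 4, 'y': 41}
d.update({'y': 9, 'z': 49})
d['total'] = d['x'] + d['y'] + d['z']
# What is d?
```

After line 1: d = {'x': 4, 'y': 41}
After line 2 (y overwritten, z added): d = {'x': 4, 'y': 9, 'z': 49}
After line 3 (total = 4 + 9 + 49 = 62): d = {'x': 4, 'y': 9, 'z': 49, 'total': 62}

{'x': 4, 'y': 9, 'z': 49, 'total': 62}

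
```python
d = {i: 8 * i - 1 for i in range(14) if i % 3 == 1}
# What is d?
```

{1: 7, 4: 31, 7: 55, 10: 79, 13: 103}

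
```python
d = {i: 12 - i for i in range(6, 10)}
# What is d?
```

{6: 6, 7: 5, 8: 4, 9: 3}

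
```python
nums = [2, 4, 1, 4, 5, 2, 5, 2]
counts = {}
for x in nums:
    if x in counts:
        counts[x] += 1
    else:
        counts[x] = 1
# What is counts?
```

Initial: counts = {}, nums = [2, 4, 1, 4, 5, 2, 5, 2]
See 2: counts = {2: 1}
See 4: counts = {2: 1, 4: 1}
See 1: counts = {2: 1, 4: 1, 1: 1}
See 4: counts = {2: 1, 4: 2, 1: 1}
See 5: counts = {2: 1, 4: 2, 1: 1, 5: 1}
See 2: counts = {2: 2, 4: 2, 1: 1, 5: 1}
See 5: counts = {2: 2, 4: 2, 1: 1, 5: 2}
See 2: counts = {2: 3, 4: 2, 1: 1, 5: 2}

{2: 3, 4: 2, 1: 1, 5: 2}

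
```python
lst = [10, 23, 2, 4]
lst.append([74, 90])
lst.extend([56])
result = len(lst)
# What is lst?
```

After line 1: lst = [10, 23, 2, 4]
After line 2 (append adds [74, 90] as single element): lst = [10, 23, 2, 4, [74, 90]]
After line 3 (extend unpacks [56], adds 56): lst = [10, 23, 2, 4, [74, 90], 56]
After line 4: result = len(lst) = 6

[10, 23, 2, 4, [74, 90], 56]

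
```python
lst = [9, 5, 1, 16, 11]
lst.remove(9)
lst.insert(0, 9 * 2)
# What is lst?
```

After line 1: lst = [9, 5, 1, 16, 11]
After line 2 (remove first 9): lst = [5, 1, 16, 11]
After line 3 (insert 18 at index 0): lst = [18, 5, 1, 16, 11]

[18, 5, 1, 16, 11]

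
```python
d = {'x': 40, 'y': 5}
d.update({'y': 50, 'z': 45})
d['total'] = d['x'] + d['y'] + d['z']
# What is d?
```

After line 1: d = {'x': 40, 'y': 5}
After line 2 (y overwritten, z added): d = {'x': 40, 'y': 50, 'z': 45}
After line 3 (total = 40 + 50 + 45 = 135): d = {'x': 40, 'y': 50, 'z': 45, 'total': 135}

{'x': 40, 'y': 50, 'z': 45, 'total': 135}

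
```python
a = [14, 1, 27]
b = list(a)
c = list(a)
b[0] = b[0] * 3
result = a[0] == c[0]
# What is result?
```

After line 1: a = [14, 1, 27]
After line 2 (b = list(a), copy): a = [14, 1, 27], b = [14, 1, 27]
After line 3 (c = list(a) is a copy, new object): c = [14, 1, 27]
After line 4 (b[0] = 14 * 3 = 42; only b mutates (copy)): a = [14, 1, 27], b = [42, 1, 27], c = [14, 1, 27]
After line 5 (a[0] = 14, c[0] = 14; result = True)

True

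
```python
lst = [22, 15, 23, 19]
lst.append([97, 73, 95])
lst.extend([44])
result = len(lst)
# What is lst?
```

After line 1: lst = [22, 15, 23, 19]
After line 2 (append adds [97, 73, 95] as single element): lst = [22, 15, 23, 19, [97, 73, 95]]
After line 3 (extend unpacks [44], adds 44): lst = [22, 15, 23, 19, [97, 73, 95], 44]
After line 4: result = len(lst) = 6

[22, 15, 23, 19, [97, 73, 95], 44]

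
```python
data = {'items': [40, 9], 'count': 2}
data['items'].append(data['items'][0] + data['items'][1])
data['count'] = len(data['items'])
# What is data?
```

After line 1: data = {'items': [40, 9], 'count': 2}
After line 2 (append 40 + 9 = 49): data = {'items': [40, 9, 49], 'count': 2}
After line 3 (count = len(items) = 3): data = {'items': [40, 9, 49], 'count': 3}

{'items': [40, 9, 49], 'count': 3}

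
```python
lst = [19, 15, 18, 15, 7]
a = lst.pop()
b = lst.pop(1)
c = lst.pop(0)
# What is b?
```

After line 1: lst = [19, 15, 18, 15, 7]
After line 2 (pop() -> a = 7): lst = [19, 15, 18, 15]
After line 3 (pop(1) -> b = 15): lst = [19, 18, 15]
After line 4 (pop(0) -> c = 19): lst = [18, 15]

15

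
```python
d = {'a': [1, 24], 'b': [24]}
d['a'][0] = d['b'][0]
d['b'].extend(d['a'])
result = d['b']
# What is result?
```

After line 1: d = {'a': [1, 24], 'b': [24]}
After line 2 (a[0] = b[0] = 24): d = {'a': [24, 24], 'b': [24]}
After line 3 (b.extend(a) appends [24, 24]): d = {'a': [24, 24], 'b': [24, 24, 24]}
After line 4: result = d['b'] = [24, 24, 24]

[24, 24, 24]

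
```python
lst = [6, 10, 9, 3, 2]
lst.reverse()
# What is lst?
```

[2, 3, 9, 10, 6]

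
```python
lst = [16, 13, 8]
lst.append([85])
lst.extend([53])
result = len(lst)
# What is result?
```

After line 1: lst = [16, 13, 8]
After line 2 (append adds [85] as single element): lst = [16, 13, 8, [85]]
After line 3 (extend unpacks [53], adds 53): lst = [16, 13, 8, [85], 53]
After line 4: result = len(lst) = 5

5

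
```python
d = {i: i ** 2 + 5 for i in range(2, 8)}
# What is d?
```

{2: 9, 3: 14, 4: 21, 5: 30, 6: 41, 7: 54}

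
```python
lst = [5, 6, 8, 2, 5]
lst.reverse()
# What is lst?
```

[5, 2, 8, 6, 5]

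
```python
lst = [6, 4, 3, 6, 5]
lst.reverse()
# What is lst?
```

[5, 6, 3, 4, 6]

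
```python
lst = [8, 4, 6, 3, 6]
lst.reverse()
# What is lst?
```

[6, 3, 6, 4, 8]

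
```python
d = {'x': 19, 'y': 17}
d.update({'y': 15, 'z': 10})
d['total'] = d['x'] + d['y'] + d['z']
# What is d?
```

After line 1: d = {'x': 19, 'y': 17}
After line 2 (y overwritten, z added): d = {'x': 19, 'y': 15, 'z': 10}
After line 3 (total = 19 + 15 + 10 = 44): d = {'x': 19, 'y': 15, 'z': 10, 'total': 44}

{'x': 19, 'y': 15, 'z': 10, 'total': 44}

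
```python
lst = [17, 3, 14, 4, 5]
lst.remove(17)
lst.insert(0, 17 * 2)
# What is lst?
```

After line 1: lst = [17, 3, 14, 4, 5]
After line 2 (remove first 17): lst = [3, 14, 4, 5]
After line 3 (insert 34 at index 0): lst = [34, 3, 14, 4, 5]

[34, 3, 14, 4, 5]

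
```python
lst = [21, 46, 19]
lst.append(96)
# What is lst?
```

[21, 46, 19, 96]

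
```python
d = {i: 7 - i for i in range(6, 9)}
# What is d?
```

{6: 1, 7: 0, 8: -1}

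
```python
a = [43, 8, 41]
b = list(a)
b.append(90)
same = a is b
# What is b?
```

After line 1: a = [43, 8, 41]
After line 2 (b = list(a) is a shallow copy, new object): a = [43, 8, 41], b = [43, 8, 41]
After line 3 (append only mutates b): a = [43, 8, 41], b = [43, 8, 41, 90]
After line 4 (same = a is b; different objects -> False): same = False

[43, 8, 41, 90]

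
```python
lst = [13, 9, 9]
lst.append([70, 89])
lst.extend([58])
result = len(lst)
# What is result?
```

After line 1: lst = [13, 9, 9]
After line 2 (append adds [70, 89] as single element): lst = [13, 9, 9, [70, 89]]
After line 3 (extend unpacks [58], adds 58): lst = [13, 9, 9, [70, 89], 58]
After line 4: result = len(lst) = 5

5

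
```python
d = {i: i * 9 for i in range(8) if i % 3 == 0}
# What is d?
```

{0: 0, 3: 27, 6: 54}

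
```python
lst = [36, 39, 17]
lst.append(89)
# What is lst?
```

[36, 39, 17, 89]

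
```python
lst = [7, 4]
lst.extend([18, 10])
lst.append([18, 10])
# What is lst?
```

After line 1: lst = [7, 4]
After line 2 (extend unpacks [18, 10]): lst = [7, 4, 18, 10]
After line 3 (append adds [18, 10] as single element): lst = [7, 4, 18, 10, [18, 10]]

[7, 4, 18, 10, [18, 10]]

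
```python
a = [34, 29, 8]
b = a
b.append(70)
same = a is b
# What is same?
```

After line 1: a = [34, 29, 8]
After line 2 (b = a is an alias, same object): a = [34, 29, 8], b = [34, 29, 8]
After line 3 (b.append mutates the shared list): a = [34, 29, 8, 70], b = [34, 29, 8, 70]
After line 4 (same = a is b; same object -> True): same = True

True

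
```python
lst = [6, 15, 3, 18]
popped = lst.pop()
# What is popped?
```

18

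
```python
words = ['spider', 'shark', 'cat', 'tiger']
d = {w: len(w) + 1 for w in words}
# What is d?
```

{'spider': 7, 'shark': 6, 'cat': 4, 'tiger': 6}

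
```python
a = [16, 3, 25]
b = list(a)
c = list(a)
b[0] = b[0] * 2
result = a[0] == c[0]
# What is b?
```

After line 1: a = [16, 3, 25]
After line 2 (b = list(a), copy): a = [16, 3, 25], b = [16, 3, 25]
After line 3 (c = list(a) is a copy, new object): c = [16, 3, 25]
After line 4 (b[0] = 16 * 2 = 32; only b mutates (copy)): a = [16, 3, 25], b = [32, 3, 25], c = [16, 3, 25]
After line 5 (a[0] = 16, c[0] = 16; result = True)

[32, 3, 25]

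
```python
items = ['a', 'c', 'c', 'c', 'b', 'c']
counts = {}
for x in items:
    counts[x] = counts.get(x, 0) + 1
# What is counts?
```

Initial: counts = {}, items = ['a', 'c', 'c', 'c', 'b', 'c']
See 'a': counts = {'a': 1}
See 'c': counts = {'a': 1, 'c': 1}
See 'c': counts = {'a': 1, 'c': 2}
See 'c': counts = {'a': 1, 'c': 3}
See 'b': counts = {'a': 1, 'c': 3, 'b': 1}
See 'c': counts = {'a': 1, 'c': 4, 'b': 1}

{'a': 1, 'c': 4, 'b': 1}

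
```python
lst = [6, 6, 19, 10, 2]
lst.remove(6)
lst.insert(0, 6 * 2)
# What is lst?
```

After line 1: lst = [6, 6, 19, 10, 2]
After line 2 (remove first 6): lst = [6, 19, 10, 2]
After line 3 (insert 12 at index 0): lst = [12, 6, 19, 10, 2]

[12, 6, 19, 10, 2]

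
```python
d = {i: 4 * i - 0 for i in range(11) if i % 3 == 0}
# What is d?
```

{0: 0, 3: 12, 6: 24, 9: 36}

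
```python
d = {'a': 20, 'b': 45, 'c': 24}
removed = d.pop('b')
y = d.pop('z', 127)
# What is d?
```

After line 1: d = {'a': 20, 'b': 45, 'c': 24}
After line 2 (pop 'b' returns 45): d = {'a': 20, 'c': 24}, removed = 45
After line 3 (pop 'z' missing, returns default 127): d = {'a': 20, 'c': 24}, y = 127

{'a': 20, 'c': 24}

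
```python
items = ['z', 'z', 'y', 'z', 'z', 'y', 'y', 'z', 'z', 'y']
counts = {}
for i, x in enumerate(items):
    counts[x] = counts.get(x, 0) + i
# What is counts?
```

Initial: counts = {}, items = ['z', 'z', 'y', 'z', 'z', 'y', 'y', 'z', 'z', 'y']
i=0, x='z': counts = {'z': 0}
i=1, x='z': counts = {'z': 1}
i=2, x='y': counts = {'z': 1, 'y': 2}
i=3, x='z': counts = {'z': 4, 'y': 2}
i=4, x='z': counts = {'z': 8, 'y': 2}
i=5, x='y': counts = {'z': 8, 'y': 7}
i=6, x='y': counts = {'z': 8, 'y': 13}
i=7, x='z': counts = {'z': 15, 'y': 13}
i=8, x='z': counts = {'z': 23, 'y': 13}
i=9, x='y': counts = {'z': 23, 'y': 22}

{'z': 23, 'y': 22}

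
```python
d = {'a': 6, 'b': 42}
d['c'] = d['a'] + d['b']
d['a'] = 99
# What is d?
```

After line 1: d = {'a': 6, 'b': 42}
After line 2 (d['c'] = 6 + 42): d = {'a': 6, 'b': 42, 'c': 48}
After line 3: d = {'a': 99, 'b': 42, 'c': 48}

{'a': 99, 'b': 42, 'c': 48}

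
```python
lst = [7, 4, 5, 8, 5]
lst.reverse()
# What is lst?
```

[5, 8, 5, 4, 7]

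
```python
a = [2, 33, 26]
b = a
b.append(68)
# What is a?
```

After line 1: a = [2, 33, 26]
After line 2 (b = a is an alias, same object): a = [2, 33, 26], b = [2, 33, 26]
After line 3 (b.append mutates the shared list): a = [2, 33, 26, 68], b = [2, 33, 26, 68]

[2, 33, 26, 68]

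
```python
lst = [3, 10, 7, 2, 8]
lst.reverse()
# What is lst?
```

[8, 2, 7, 10, 3]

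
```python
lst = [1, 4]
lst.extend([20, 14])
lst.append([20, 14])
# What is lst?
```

After line 1: lst = [1, 4]
After line 2 (extend unpacks [20, 14]): lst = [1, 4, 20, 14]
After line 3 (append adds [20, 14] as single element): lst = [1, 4, 20, 14, [20, 14]]

[1, 4, 20, 14, [20, 14]]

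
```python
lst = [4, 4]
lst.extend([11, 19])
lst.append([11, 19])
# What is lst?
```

After line 1: lst = [4, 4]
After line 2 (extend unpacks [11, 19]): lst = [4, 4, 11, 19]
After line 3 (append adds [11, 19] as single element): lst = [4, 4, 11, 19, [11, 19]]

[4, 4, 11, 19, [11, 19]]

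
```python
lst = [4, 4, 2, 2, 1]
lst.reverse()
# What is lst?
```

[1, 2, 2, 4, 4]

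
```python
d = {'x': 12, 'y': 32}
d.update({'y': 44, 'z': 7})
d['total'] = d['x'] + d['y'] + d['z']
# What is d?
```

After line 1: d = {'x': 12, 'y': 32}
After line 2 (y overwritten, z added): d = {'x': 12, 'y': 44, 'z': 7}
After line 3 (total = 12 + 44 + 7 = 63): d = {'x': 12, 'y': 44, 'z': 7, 'total': 63}

{'x': 12, 'y': 44, 'z': 7, 'total': 63}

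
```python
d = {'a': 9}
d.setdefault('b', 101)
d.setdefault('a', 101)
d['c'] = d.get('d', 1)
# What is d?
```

After line 1: d = {'a': 9}
After line 2 (setdefault adds 'b'=101): d = {'a': 9, 'b': 101}
After line 3 (setdefault 'a' no-op, already exists): d = {'a': 9, 'b': 101}
After line 4 (get('d', 1) returns default since 'd' not in d): d = {'a': 9, 'b': 101, 'c': 1}

{'a': 9, 'b': 101, 'c': 1}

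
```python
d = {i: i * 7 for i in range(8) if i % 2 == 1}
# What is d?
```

{1: 7, 3: 21, 5: 35, 7: 49}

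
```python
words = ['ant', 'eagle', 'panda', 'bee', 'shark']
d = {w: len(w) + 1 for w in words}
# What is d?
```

{'ant': 4, 'eagle': 6, 'panda': 6, 'bee': 4, 'shark': 6}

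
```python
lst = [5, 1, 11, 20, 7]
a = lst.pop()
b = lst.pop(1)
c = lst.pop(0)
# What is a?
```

After line 1: lst = [5, 1, 11, 20, 7]
After line 2 (pop() -> a = 7): lst = [5, 1, 11, 20]
After line 3 (pop(1) -> b = 1): lst = [5, 11, 20]
After line 4 (pop(0) -> c = 5): lst = [11, 20]

7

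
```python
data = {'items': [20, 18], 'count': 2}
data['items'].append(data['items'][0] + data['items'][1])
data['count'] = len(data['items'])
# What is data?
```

After line 1: data = {'items': [20, 18], 'count': 2}
After line 2 (append 20 + 18 = 38): data = {'items': [20, 18, 38], 'count': 2}
After line 3 (count = len(items) = 3): data = {'items': [20, 18, 38], 'count': 3}

{'items': [20, 18, 38], 'count': 3}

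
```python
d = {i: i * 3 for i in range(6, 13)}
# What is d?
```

{6: 18, 7: 21, 8: 24, 9: 27, 10: 30, 11: 33, 12: 36}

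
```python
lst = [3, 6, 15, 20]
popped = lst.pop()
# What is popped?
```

20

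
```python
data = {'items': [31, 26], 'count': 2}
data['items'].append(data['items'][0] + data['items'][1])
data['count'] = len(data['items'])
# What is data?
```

After line 1: data = {'items': [31, 26], 'count': 2}
After line 2 (append 31 + 26 = 57): data = {'items': [31, 26, 57], 'count': 2}
After line 3 (count = len(items) = 3): data = {'items': [31, 26, 57], 'count': 3}

{'items': [31, 26, 57], 'count': 3}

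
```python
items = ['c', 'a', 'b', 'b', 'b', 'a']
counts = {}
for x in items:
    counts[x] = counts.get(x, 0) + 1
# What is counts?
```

Initial: counts = {}, items = ['c', 'a', 'b', 'b', 'b', 'a']
See 'c': counts = {'c': 1}
See 'a': counts = {'c': 1, 'a': 1}
See 'b': counts = {'c': 1, 'a': 1, 'b': 1}
See 'b': counts = {'c': 1, 'a': 1, 'b': 2}
See 'b': counts = {'c': 1, 'a': 1, 'b': 3}
See 'a': counts = {'c': 1, 'a': 2, 'b': 3}

{'c': 1, 'a': 2, 'b': 3}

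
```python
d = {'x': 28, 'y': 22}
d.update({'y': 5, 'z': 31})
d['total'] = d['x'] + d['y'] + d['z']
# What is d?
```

After line 1: d = {'x': 28, 'y': 22}
After line 2 (y overwritten, z added): d = {'x': 28, 'y': 5, 'z': 31}
After line 3 (total = 28 + 5 + 31 = 64): d = {'x': 28, 'y': 5, 'z': 31, 'total': 64}

{'x': 28, 'y': 5, 'z': 31, 'total': 64}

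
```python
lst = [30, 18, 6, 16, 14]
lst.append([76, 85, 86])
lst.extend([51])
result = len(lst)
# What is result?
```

After line 1: lst = [30, 18, 6, 16, 14]
After line 2 (append adds [76, 85, 86] as single element): lst = [30, 18, 6, 16, 14, [76, 85, 86]]
After line 3 (extend unpacks [51], adds 51): lst = [30, 18, 6, 16, 14, [76, 85, 86], 51]
After line 4: result = len(lst) = 7

7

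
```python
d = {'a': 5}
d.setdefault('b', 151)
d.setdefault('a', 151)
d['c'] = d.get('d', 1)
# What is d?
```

After line 1: d = {'a': 5}
After line 2 (setdefault adds 'b'=151): d = {'a': 5, 'b': 151}
After line 3 (setdefault 'a' no-op, already exists): d = {'a': 5, 'b': 151}
After line 4 (get('d', 1) returns default since 'd' not in d): d = {'a': 5, 'b': 151, 'c': 1}

{'a': 5, 'b': 151, 'c': 1}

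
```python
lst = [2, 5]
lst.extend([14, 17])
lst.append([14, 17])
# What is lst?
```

After line 1: lst = [2, 5]
After line 2 (extend unpacks [14, 17]): lst = [2, 5, 14, 17]
After line 3 (append adds [14, 17] as single element): lst = [2, 5, 14, 17, [14, 17]]

[2, 5, 14, 17, [14, 17]]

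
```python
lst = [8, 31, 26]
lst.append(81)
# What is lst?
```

[8, 31, 26, 81]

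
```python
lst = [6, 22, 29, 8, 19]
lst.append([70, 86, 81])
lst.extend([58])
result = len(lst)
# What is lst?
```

After line 1: lst = [6, 22, 29, 8, 19]
After line 2 (append adds [70, 86, 81] as single element): lst = [6, 22, 29, 8, 19, [70, 86, 81]]
After line 3 (extend unpacks [58], adds 58): lst = [6, 22, 29, 8, 19, [70, 86, 81], 58]
After line 4: result = len(lst) = 7

[6, 22, 29, 8, 19, [70, 86, 81], 58]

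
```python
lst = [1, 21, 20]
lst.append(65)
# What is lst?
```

[1, 21, 20, 65]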